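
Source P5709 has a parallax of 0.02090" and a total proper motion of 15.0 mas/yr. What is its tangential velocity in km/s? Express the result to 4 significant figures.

d = 1/p = 1/0.02090″ = 47.847 pc.
μ = 15.0 mas/yr = 0.0150 ″/yr.
v_t = 4.74 × μ × d = 4.74 × 0.0150 × 47.847 = 3.4019 km/s.

3.402 km/s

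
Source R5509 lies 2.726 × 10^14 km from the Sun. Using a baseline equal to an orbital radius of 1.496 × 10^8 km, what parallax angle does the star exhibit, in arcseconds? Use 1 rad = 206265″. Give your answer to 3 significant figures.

0.113 arcsec

θ ≈ B/d = (1.496 × 10^8) / (2.726 × 10^14) = 5.4879 × 10^-7 rad.
In arcseconds: 5.4879 × 10^-7 × 206265 = 0.1132″.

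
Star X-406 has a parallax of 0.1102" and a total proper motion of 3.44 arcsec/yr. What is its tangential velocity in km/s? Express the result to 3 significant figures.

d = 1/p = 1/0.1102″ = 9.0744 pc.
v_t = 4.74 × μ × d = 4.74 × 3.44 × 9.0744 = 147.96 km/s.

148 km/s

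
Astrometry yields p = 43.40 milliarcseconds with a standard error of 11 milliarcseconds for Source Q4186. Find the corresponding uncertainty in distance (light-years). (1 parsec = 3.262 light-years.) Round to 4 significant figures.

d = 1/p, so σ_d = σ_p / p².
σ_d = 0.0110 / (0.04340)² = 0.0110 / 0.0018836 = 5.8399 pc = 5.8399 × 3.262 ly = 19.05 ly.

19.05 ly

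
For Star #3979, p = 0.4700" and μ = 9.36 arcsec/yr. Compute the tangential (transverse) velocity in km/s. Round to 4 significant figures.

d = 1/p = 1/0.4700″ = 2.1277 pc.
v_t = 4.74 × μ × d = 4.74 × 9.36 × 2.1277 = 94.398 km/s.

94.40 km/s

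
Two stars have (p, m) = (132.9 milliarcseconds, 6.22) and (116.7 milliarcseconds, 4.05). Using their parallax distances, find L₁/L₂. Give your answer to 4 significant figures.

d₁ = 1/p₁ = 1/0.1329″ = 7.5245 pc; d₂ = 1/p₂ = 1/0.1167″ = 8.569 pc.
M₁ = m₁ − 5 log₁₀ d₁ + 5 = 6.22 − 4.3824 + 5 = 6.8376.
M₂ = 4.05 − 4.6647 + 5 = 4.3853.
L₁/L₂ = 10^(0.4(M₂ − M₁)) = 10^(0.4 × (-2.4523)) = 10^(-0.98092) = 0.10449.

L₁/L₂ = 0.1045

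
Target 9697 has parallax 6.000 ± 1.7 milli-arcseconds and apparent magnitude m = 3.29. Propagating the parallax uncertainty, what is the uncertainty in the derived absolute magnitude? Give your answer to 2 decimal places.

M = m − 5 log₁₀ d + 5 = m + 5 log₁₀ p + 5, so ∂M/∂p = 5/(p ln 10).
σ_M = (5/ln 10) · (σ_p/p) = 2.1715 × 1.7/6.000 = 2.1715 × 0.28333 = 0.61525.

σ_M = 0.62 mag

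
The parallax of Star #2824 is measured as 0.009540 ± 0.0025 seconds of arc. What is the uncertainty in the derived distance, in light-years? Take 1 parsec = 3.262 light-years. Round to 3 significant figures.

d = 1/p, so σ_d = σ_p / p².
σ_d = 0.00250 / (0.009540)² = 0.00250 / 0.000091012 = 27.469 pc = 27.469 × 3.262 ly = 89.604 ly.

89.6 ly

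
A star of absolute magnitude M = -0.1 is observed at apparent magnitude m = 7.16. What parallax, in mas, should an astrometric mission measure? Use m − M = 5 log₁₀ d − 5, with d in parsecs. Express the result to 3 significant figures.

m − M = 7.16 − (-0.1) = 7.26.
d = 10^((m−M)/5 + 1) = 10^2.452 = 283.14 pc.
p = 1/d = 1/283.14 = 0.0035318 arcsec = 3.5318 mas.

3.53 mas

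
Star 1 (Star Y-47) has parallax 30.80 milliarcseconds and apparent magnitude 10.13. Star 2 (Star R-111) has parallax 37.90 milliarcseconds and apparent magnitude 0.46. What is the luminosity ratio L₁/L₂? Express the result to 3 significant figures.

d₁ = 1/p₁ = 1/0.03080″ = 32.468 pc; d₂ = 1/p₂ = 1/0.03790″ = 26.385 pc.
M₁ = m₁ − 5 log₁₀ d₁ + 5 = 10.13 − 7.5573 + 5 = 7.5727.
M₂ = 0.46 − 7.1068 + 5 = -1.6468.
L₁/L₂ = 10^(0.4(M₂ − M₁)) = 10^(0.4 × (-9.2195)) = 10^(-3.68780) = 0.00020521.

L₁/L₂ = 0.000205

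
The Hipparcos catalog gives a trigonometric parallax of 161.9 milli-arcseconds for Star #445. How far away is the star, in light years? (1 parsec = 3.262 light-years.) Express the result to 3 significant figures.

p = 161.9 milli-arcseconds = 0.1619 arcsec.
d = 1/p = 1/0.1619 = 6.1767 pc.
In light-years: 6.1767 × 3.262 = 20.148 ly.

20.1 light years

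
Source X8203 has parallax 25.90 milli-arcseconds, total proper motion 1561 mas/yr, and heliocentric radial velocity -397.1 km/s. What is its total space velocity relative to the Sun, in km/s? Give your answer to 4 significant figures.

489.2 km/s

d = 1/p = 1/0.02590″ = 38.61 pc.
μ = 1561 mas/yr = 1.561 ″/yr.
v_t = 4.740 μ d = 4.740 × 1.561 × 38.61 = 285.68 km/s.
v = √(v_r² + v_t²) = √((-397.1)² + 285.68²) = √239301 = 489.18 km/s.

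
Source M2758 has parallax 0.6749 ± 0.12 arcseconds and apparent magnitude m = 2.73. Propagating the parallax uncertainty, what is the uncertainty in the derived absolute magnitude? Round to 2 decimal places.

σ_M = 0.39 mag

M = m − 5 log₁₀ d + 5 = m + 5 log₁₀ p + 5, so ∂M/∂p = 5/(p ln 10).
σ_M = (5/ln 10) · (σ_p/p) = 2.1715 × 0.12/0.6749 = 2.1715 × 0.1778 = 0.38609.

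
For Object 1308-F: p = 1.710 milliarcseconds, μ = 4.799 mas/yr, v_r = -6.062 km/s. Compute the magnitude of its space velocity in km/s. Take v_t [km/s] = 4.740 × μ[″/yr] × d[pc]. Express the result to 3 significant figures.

d = 1/p = 1/0.001710″ = 584.8 pc.
μ = 4.799 mas/yr = 0.004799 ″/yr.
v_t = 4.740 μ d = 4.740 × 0.004799 × 584.8 = 13.303 km/s.
v = √(v_r² + v_t²) = √((-6.062)² + 13.303²) = √213.718 = 14.619 km/s.

14.6 km/s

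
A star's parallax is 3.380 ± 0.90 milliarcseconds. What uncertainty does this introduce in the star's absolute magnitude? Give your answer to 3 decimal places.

σ_M = 0.578 mag

M = m − 5 log₁₀ d + 5 = m + 5 log₁₀ p + 5, so ∂M/∂p = 5/(p ln 10).
σ_M = (5/ln 10) · (σ_p/p) = 2.1715 × 0.90/3.380 = 2.1715 × 0.26627 = 0.57821.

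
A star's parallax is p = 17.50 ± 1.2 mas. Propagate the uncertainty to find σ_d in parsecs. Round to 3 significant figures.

3.92 pc

d = 1/p, so σ_d = σ_p / p².
σ_d = 0.00120 / (0.01750)² = 0.00120 / 0.00030625 = 3.9184 pc.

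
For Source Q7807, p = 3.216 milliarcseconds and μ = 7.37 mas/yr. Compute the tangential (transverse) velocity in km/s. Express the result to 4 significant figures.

10.86 km/s

d = 1/p = 1/0.003216″ = 310.95 pc.
μ = 7.37 mas/yr = 0.00737 ″/yr.
v_t = 4.74 × μ × d = 4.74 × 0.00737 × 310.95 = 10.863 km/s.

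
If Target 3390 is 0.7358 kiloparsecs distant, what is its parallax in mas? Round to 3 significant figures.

1.36 mas

d = 0.7358 kpc = 735.8 pc.
p = 1/d = 1/735.8 = 0.0013591 arcsec.
= 0.0013591 × 1000 = 1.3591 mas.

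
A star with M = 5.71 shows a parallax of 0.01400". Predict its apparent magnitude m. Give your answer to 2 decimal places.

m = 9.98

d = 1/p = 1/0.01400″ = 71.429 pc.
m − M = 5 log₁₀ d − 5 = 5 log₁₀(71.429) − 5 = 9.2694 − 5 = 4.2694.
m = M + (m − M) = 5.71 + 4.2694 = 9.98.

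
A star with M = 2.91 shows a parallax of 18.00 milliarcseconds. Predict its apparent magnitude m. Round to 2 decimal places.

d = 1/p = 1/0.01800″ = 55.556 pc.
m − M = 5 log₁₀ d − 5 = 5 log₁₀(55.556) − 5 = 8.7237 − 5 = 3.7237.
m = M + (m − M) = 2.91 + 3.7237 = 6.63.

m = 6.63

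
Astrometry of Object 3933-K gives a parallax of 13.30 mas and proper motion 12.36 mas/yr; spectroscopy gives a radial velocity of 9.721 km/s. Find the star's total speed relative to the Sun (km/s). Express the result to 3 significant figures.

10.7 km/s

d = 1/p = 1/0.01330″ = 75.188 pc.
μ = 12.36 mas/yr = 0.01236 ″/yr.
v_t = 4.740 μ d = 4.740 × 0.01236 × 75.188 = 4.405 km/s.
v = √(v_r² + v_t²) = √(9.721² + 4.405²) = √113.902 = 10.672 km/s.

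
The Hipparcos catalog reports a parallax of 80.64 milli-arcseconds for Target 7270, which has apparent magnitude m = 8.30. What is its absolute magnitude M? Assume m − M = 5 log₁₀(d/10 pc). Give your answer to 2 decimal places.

d = 1/p = 1/0.08064″ = 12.401 pc.
m − M = 5 log₁₀(12.401) − 5 = 5.4673 − 5 = 0.4673.
M = m − (m − M) = 8.30 − 0.4673 = 7.83.

M = 7.83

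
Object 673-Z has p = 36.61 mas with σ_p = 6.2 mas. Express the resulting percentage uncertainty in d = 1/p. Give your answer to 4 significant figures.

For d = 1/p, |σ_d/d| = |σ_p/p|.
σ_p/p = 6.2 / 36.61 = 0.16935 = 16.935%.

16.94%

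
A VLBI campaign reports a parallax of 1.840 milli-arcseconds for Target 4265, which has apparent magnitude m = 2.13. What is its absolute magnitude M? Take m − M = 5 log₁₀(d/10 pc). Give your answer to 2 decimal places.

d = 1/p = 1/0.001840″ = 543.48 pc.
m − M = 5 log₁₀(543.48) − 5 = 13.6759 − 5 = 8.6759.
M = m − (m − M) = 2.13 − 8.6759 = -6.55.

M = -6.55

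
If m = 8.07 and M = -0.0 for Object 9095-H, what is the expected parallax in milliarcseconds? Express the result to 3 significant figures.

m − M = 8.07 − (-0.0) = 8.07.
d = 10^((m−M)/5 + 1) = 10^2.614 = 411.15 pc.
p = 1/d = 1/411.15 = 0.0024322 arcsec = 2.4322 mas.

2.43 mas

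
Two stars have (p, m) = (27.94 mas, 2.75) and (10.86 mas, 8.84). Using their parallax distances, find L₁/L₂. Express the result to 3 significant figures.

d₁ = 1/p₁ = 1/0.02794″ = 35.791 pc; d₂ = 1/p₂ = 1/0.01086″ = 92.081 pc.
M₁ = m₁ − 5 log₁₀ d₁ + 5 = 2.75 − 7.7689 + 5 = -0.0189.
M₂ = 8.84 − 9.8209 + 5 = 4.0191.
L₁/L₂ = 10^(0.4(M₂ − M₁)) = 10^(0.4 × 4.0380) = 10^1.61520 = 41.229.

L₁/L₂ = 41.2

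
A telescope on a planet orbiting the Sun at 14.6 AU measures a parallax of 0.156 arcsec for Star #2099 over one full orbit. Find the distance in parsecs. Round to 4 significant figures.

With baseline B (in AU) and parallax p (in arcsec), d = B/p parsecs.
d = 14.6 / 0.156 = 93.59 pc.

93.59 pc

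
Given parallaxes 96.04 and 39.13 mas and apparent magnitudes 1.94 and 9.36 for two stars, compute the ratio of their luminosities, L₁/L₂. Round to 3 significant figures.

L₁/L₂ = 154

d₁ = 1/p₁ = 1/0.09604″ = 10.412 pc; d₂ = 1/p₂ = 1/0.03913″ = 25.556 pc.
M₁ = m₁ − 5 log₁₀ d₁ + 5 = 1.94 − 5.0877 + 5 = 1.8523.
M₂ = 9.36 − 7.0375 + 5 = 7.3225.
L₁/L₂ = 10^(0.4(M₂ − M₁)) = 10^(0.4 × 5.4702) = 10^2.18808 = 154.2.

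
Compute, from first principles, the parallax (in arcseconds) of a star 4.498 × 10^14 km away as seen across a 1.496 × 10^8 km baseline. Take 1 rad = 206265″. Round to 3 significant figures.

0.0686 arcsec

θ ≈ B/d = (1.496 × 10^8) / (4.498 × 10^14) = 3.3259 × 10^-7 rad.
In arcseconds: 3.3259 × 10^-7 × 206265 = 0.068602″.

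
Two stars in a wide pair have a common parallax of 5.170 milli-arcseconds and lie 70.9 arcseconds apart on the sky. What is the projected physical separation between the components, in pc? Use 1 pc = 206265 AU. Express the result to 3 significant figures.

0.0665 pc

d = 1/p = 1/0.005170″ = 193.42 pc.
At distance d (pc), an angle of θ arcsec spans θ·d AU: s = 70.9 × 193.42 = 13713 AU.
= 13713 / 206265 = 0.066482 pc.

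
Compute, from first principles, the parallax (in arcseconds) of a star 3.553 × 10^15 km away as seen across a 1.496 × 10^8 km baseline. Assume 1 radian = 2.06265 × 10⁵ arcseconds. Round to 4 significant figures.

θ ≈ B/d = (1.496 × 10^8) / (3.553 × 10^15) = 4.2105 × 10^-8 rad.
In arcseconds: 4.2105 × 10^-8 × 206265 = 0.0086848″.

0.008685 arcsec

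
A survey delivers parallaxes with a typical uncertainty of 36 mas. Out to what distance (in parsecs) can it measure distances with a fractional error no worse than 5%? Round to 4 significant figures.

σ_d/d = σ_p/p, so the condition is σ_p/p ≤ 0.05, i.e. p ≥ σ_p/0.05.
p_min = 36/0.05 = 720 mas = 0.72 arcsec.
d_max = 1/p_min = 1/0.72 = 1.3889 pc.

1.389 pc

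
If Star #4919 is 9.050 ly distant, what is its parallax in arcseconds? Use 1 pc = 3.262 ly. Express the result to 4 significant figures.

d = 9.050 ly ÷ 3.262 = 2.7744 pc.
p = 1/d = 1/2.7744 = 0.36044 arcsec.

0.3604 arcsec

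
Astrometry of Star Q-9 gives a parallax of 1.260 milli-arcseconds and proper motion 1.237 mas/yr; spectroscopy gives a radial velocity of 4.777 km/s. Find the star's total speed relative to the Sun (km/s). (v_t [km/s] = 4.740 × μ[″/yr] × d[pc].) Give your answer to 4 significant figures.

d = 1/p = 1/0.001260″ = 793.65 pc.
μ = 1.237 mas/yr = 0.001237 ″/yr.
v_t = 4.740 μ d = 4.740 × 0.001237 × 793.65 = 4.6535 km/s.
v = √(v_r² + v_t²) = √(4.777² + 4.6535²) = √44.4748 = 6.6689 km/s.

6.669 km/s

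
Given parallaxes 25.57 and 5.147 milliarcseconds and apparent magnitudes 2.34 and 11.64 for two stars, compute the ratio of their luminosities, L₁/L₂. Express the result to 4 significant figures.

d₁ = 1/p₁ = 1/0.02557″ = 39.108 pc; d₂ = 1/p₂ = 1/0.005147″ = 194.29 pc.
M₁ = m₁ − 5 log₁₀ d₁ + 5 = 2.34 − 7.9613 + 5 = -0.6213.
M₂ = 11.64 − 11.4423 + 5 = 5.1977.
L₁/L₂ = 10^(0.4(M₂ − M₁)) = 10^(0.4 × 5.8190) = 10^2.32760 = 212.62.

L₁/L₂ = 212.6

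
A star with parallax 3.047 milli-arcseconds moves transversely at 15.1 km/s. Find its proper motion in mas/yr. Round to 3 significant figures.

d = 1/p = 1/0.003047″ = 328.19 pc.
μ = v_t / (4.74 d) = 15.1 / (4.74 × 328.19) = 15.1 / 1555.6 = 0.0097069 ″/yr = 9.7069 mas/yr.

9.71 mas/yr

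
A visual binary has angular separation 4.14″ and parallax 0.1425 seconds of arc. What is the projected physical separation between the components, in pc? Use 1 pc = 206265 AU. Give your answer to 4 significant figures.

d = 1/p = 1/0.1425″ = 7.0175 pc.
At distance d (pc), an angle of θ arcsec spans θ·d AU: s = 4.14 × 7.0175 = 29.052 AU.
= 29.052 / 206265 = 0.00014085 pc.

0.0001409 pc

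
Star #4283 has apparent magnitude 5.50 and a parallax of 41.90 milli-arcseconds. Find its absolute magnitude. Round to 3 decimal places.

d = 1/p = 1/0.04190″ = 23.866 pc.
m − M = 5 log₁₀(23.866) − 5 = 6.8889 − 5 = 1.8889.
M = m − (m − M) = 5.50 − 1.8889 = 3.611.

M = 3.611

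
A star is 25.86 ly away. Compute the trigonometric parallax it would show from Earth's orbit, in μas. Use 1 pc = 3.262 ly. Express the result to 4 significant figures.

126100 μas

d = 25.86 ly ÷ 3.262 = 7.9277 pc.
p = 1/d = 1/7.9277 = 0.12614 arcsec.
= 0.12614 × 10⁶ = 1.2614 × 10^5 μas.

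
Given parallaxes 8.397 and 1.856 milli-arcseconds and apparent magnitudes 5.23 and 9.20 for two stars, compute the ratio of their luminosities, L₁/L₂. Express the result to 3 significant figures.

L₁/L₂ = 1.89

d₁ = 1/p₁ = 1/0.008397″ = 119.09 pc; d₂ = 1/p₂ = 1/0.001856″ = 538.79 pc.
M₁ = m₁ − 5 log₁₀ d₁ + 5 = 5.23 − 10.3794 + 5 = -0.1494.
M₂ = 9.20 − 13.6571 + 5 = 0.5429.
L₁/L₂ = 10^(0.4(M₂ − M₁)) = 10^(0.4 × 0.6923) = 10^0.27692 = 1.892.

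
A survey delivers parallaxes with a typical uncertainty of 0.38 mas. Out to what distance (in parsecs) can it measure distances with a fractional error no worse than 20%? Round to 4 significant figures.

526.3 pc

σ_d/d = σ_p/p, so the condition is σ_p/p ≤ 0.20, i.e. p ≥ σ_p/0.20.
p_min = 0.38/0.20 = 1.9 mas = 0.0019 arcsec.
d_max = 1/p_min = 1/0.0019 = 526.32 pc.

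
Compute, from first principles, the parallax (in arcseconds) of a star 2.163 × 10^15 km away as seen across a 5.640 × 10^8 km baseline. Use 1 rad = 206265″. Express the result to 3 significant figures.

0.0538 arcsec

θ ≈ B/d = (5.640 × 10^8) / (2.163 × 10^15) = 2.6075 × 10^-7 rad.
In arcseconds: 2.6075 × 10^-7 × 206265 = 0.053784″.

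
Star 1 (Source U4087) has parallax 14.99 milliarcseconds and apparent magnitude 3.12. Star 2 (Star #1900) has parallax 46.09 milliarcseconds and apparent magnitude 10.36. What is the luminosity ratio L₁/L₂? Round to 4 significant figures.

d₁ = 1/p₁ = 1/0.01499″ = 66.711 pc; d₂ = 1/p₂ = 1/0.04609″ = 21.697 pc.
M₁ = m₁ − 5 log₁₀ d₁ + 5 = 3.12 − 9.1210 + 5 = -1.0010.
M₂ = 10.36 − 6.6820 + 5 = 8.6780.
L₁/L₂ = 10^(0.4(M₂ − M₁)) = 10^(0.4 × 9.6790) = 10^3.87160 = 7440.5.

L₁/L₂ = 7441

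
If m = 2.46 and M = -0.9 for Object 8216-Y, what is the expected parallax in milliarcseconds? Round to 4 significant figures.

m − M = 2.46 − (-0.9) = 3.36.
d = 10^((m−M)/5 + 1) = 10^1.672 = 46.989 pc.
p = 1/d = 1/46.989 = 0.021282 arcsec = 21.282 mas.

21.28 mas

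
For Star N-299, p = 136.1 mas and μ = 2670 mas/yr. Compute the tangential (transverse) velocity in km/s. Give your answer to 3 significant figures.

93.0 km/s

d = 1/p = 1/0.1361″ = 7.3475 pc.
μ = 2670 mas/yr = 2.67 ″/yr.
v_t = 4.74 × μ × d = 4.74 × 2.67 × 7.3475 = 92.988 km/s.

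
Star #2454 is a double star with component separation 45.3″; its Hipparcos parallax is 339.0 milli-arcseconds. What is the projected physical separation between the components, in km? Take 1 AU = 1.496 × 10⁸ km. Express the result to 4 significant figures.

1.999 × 10^10 km

d = 1/p = 1/0.3390″ = 2.9499 pc.
At distance d (pc), an angle of θ arcsec spans θ·d AU: s = 45.3 × 2.9499 = 133.63 AU.
= 133.63 × 1.496 × 10⁸ km = 1.9991 × 10^10 km.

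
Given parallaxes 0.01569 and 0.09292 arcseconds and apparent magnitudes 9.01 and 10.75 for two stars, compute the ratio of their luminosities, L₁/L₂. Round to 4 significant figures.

d₁ = 1/p₁ = 1/0.01569″ = 63.735 pc; d₂ = 1/p₂ = 1/0.09292″ = 10.762 pc.
M₁ = m₁ − 5 log₁₀ d₁ + 5 = 9.01 − 9.0219 + 5 = 4.9881.
M₂ = 10.75 − 5.1595 + 5 = 10.5905.
L₁/L₂ = 10^(0.4(M₂ − M₁)) = 10^(0.4 × 5.6024) = 10^2.24096 = 174.16.

L₁/L₂ = 174.2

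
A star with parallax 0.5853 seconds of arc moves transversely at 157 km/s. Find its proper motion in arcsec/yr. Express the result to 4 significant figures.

d = 1/p = 1/0.5853″ = 1.7085 pc.
μ = v_t / (4.74 d) = 157 / (4.74 × 1.7085) = 157 / 8.0983 = 19.387 ″/yr.

19.39 arcsec/yr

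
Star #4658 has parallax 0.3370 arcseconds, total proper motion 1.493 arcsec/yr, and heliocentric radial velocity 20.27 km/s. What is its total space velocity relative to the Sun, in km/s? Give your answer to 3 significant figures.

d = 1/p = 1/0.3370″ = 2.9674 pc.
v_t = 4.740 μ d = 4.740 × 1.493 × 2.9674 = 21 km/s.
v = √(v_r² + v_t²) = √(20.27² + 21²) = √851.873 = 29.187 km/s.

29.2 km/s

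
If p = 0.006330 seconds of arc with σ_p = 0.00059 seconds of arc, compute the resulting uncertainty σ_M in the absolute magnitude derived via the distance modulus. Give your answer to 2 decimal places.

M = m − 5 log₁₀ d + 5 = m + 5 log₁₀ p + 5, so ∂M/∂p = 5/(p ln 10).
σ_M = (5/ln 10) · (σ_p/p) = 2.1715 × 0.00059/0.006330 = 2.1715 × 0.093207 = 0.2024.

σ_M = 0.20 mag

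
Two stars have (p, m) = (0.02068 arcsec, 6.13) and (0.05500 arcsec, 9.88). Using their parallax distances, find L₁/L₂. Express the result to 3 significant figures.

d₁ = 1/p₁ = 1/0.02068″ = 48.356 pc; d₂ = 1/p₂ = 1/0.05500″ = 18.182 pc.
M₁ = m₁ − 5 log₁₀ d₁ + 5 = 6.13 − 8.4223 + 5 = 2.7077.
M₂ = 9.88 − 6.2982 + 5 = 8.5818.
L₁/L₂ = 10^(0.4(M₂ − M₁)) = 10^(0.4 × 5.8741) = 10^2.34964 = 223.69.

L₁/L₂ = 224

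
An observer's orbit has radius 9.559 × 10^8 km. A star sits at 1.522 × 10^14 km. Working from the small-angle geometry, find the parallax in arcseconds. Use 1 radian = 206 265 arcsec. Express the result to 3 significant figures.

θ ≈ B/d = (9.559 × 10^8) / (1.522 × 10^14) = 6.2806 × 10^-6 rad.
In arcseconds: 6.2806 × 10^-6 × 206265 = 1.2955″.

1.30 arcsec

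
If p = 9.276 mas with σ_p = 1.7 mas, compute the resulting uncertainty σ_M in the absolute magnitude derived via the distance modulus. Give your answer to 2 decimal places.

σ_M = 0.40 mag

M = m − 5 log₁₀ d + 5 = m + 5 log₁₀ p + 5, so ∂M/∂p = 5/(p ln 10).
σ_M = (5/ln 10) · (σ_p/p) = 2.1715 × 1.7/9.276 = 2.1715 × 0.18327 = 0.39797.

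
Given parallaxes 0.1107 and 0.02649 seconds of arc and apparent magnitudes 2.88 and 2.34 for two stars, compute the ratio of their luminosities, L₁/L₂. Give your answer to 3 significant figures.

L₁/L₂ = 0.0348

d₁ = 1/p₁ = 1/0.1107″ = 9.0334 pc; d₂ = 1/p₂ = 1/0.02649″ = 37.75 pc.
M₁ = m₁ − 5 log₁₀ d₁ + 5 = 2.88 − 4.7793 + 5 = 3.1007.
M₂ = 2.34 − 7.8846 + 5 = -0.5446.
L₁/L₂ = 10^(0.4(M₂ − M₁)) = 10^(0.4 × (-3.6453)) = 10^(-1.45812) = 0.034824.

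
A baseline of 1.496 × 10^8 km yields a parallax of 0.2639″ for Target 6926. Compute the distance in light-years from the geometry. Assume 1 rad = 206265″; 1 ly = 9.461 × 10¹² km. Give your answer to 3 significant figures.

12.4 ly

θ = 0.2639″ = 0.2639/206265 = 1.2794 × 10^-6 rad.
d = B/θ = (1.496 × 10^8) / (1.2794 × 10^-6) = 1.1693 × 10^14 km = (1.1693 × 10^14) / (9.461 × 10^12) ly = 12.359 ly.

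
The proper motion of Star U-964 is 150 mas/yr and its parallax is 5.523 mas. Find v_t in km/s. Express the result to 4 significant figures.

d = 1/p = 1/0.005523″ = 181.06 pc.
μ = 150 mas/yr = 0.150 ″/yr.
v_t = 4.74 × μ × d = 4.74 × 0.150 × 181.06 = 128.73 km/s.

128.7 km/s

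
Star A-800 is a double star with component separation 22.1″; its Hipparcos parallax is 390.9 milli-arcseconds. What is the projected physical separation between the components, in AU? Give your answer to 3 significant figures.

d = 1/p = 1/0.3909″ = 2.5582 pc.
At distance d (pc), an angle of θ arcsec spans θ·d AU: s = 22.1 × 2.5582 = 56.536 AU.

56.5 AU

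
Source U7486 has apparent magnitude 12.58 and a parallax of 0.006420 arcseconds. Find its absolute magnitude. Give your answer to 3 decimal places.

M = 6.618

d = 1/p = 1/0.006420″ = 155.76 pc.
m − M = 5 log₁₀(155.76) − 5 = 10.9623 − 5 = 5.9623.
M = m − (m − M) = 12.58 − 5.9623 = 6.618.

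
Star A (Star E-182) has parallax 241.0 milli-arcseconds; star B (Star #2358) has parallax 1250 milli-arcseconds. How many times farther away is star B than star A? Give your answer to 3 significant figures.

0.193

Since d = 1/p, d_B/d_A = p_A/p_B.
= 241.0 / 1250 = 0.1928.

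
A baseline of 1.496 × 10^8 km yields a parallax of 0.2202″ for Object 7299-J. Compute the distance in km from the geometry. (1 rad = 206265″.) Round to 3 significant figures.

θ = 0.2202″ = 0.2202/206265 = 1.0676 × 10^-6 rad.
d = B/θ = (1.496 × 10^8) / (1.0676 × 10^-6) = 1.4013 × 10^14 km.

1.40 × 10^14 km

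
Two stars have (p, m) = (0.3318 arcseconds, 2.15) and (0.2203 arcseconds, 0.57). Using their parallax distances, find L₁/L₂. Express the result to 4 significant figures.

L₁/L₂ = 0.1029

d₁ = 1/p₁ = 1/0.3318″ = 3.0139 pc; d₂ = 1/p₂ = 1/0.2203″ = 4.5393 pc.
M₁ = m₁ − 5 log₁₀ d₁ + 5 = 2.15 − 2.3956 + 5 = 4.7544.
M₂ = 0.57 − 3.2849 + 5 = 2.2851.
L₁/L₂ = 10^(0.4(M₂ − M₁)) = 10^(0.4 × (-2.4693)) = 10^(-0.98772) = 0.10287.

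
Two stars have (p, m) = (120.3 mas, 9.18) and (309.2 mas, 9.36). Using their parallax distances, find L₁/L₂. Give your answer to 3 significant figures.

d₁ = 1/p₁ = 1/0.1203″ = 8.3126 pc; d₂ = 1/p₂ = 1/0.3092″ = 3.2342 pc.
M₁ = m₁ − 5 log₁₀ d₁ + 5 = 9.18 − 4.5987 + 5 = 9.5813.
M₂ = 9.36 − 2.5488 + 5 = 11.8112.
L₁/L₂ = 10^(0.4(M₂ − M₁)) = 10^(0.4 × 2.2299) = 10^0.89196 = 7.7976.

L₁/L₂ = 7.80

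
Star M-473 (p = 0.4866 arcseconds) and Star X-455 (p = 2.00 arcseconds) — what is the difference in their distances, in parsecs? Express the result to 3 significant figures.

1.56 pc

d_A = 1/0.4866″ = 2.0551 pc; d_B = 1/2.000″ = 0.5 pc.
|d_B − d_A| = |0.5 − 2.0551| = 1.5551 pc.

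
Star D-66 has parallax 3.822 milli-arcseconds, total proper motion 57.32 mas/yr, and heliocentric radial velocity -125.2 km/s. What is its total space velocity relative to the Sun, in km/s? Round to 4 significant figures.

d = 1/p = 1/0.003822″ = 261.64 pc.
μ = 57.32 mas/yr = 0.05732 ″/yr.
v_t = 4.740 μ d = 4.740 × 0.05732 × 261.64 = 71.087 km/s.
v = √(v_r² + v_t²) = √((-125.2)² + 71.087²) = √20728.4 = 143.97 km/s.

144.0 km/s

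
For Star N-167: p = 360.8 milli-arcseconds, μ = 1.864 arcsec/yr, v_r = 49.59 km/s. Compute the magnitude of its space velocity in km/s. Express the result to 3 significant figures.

d = 1/p = 1/0.3608″ = 2.7716 pc.
v_t = 4.740 μ d = 4.740 × 1.864 × 2.7716 = 24.488 km/s.
v = √(v_r² + v_t²) = √(49.59² + 24.488²) = √3058.83 = 55.307 km/s.

55.3 km/s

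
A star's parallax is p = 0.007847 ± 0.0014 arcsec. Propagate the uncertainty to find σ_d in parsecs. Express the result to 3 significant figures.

d = 1/p, so σ_d = σ_p / p².
σ_d = 0.00140 / (0.007847)² = 0.00140 / 0.000061575 = 22.737 pc.

22.7 pc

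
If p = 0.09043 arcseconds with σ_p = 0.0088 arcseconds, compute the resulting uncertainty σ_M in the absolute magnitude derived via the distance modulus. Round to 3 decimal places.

σ_M = 0.211 mag

M = m − 5 log₁₀ d + 5 = m + 5 log₁₀ p + 5, so ∂M/∂p = 5/(p ln 10).
σ_M = (5/ln 10) · (σ_p/p) = 2.1715 × 0.0088/0.09043 = 2.1715 × 0.097313 = 0.21132.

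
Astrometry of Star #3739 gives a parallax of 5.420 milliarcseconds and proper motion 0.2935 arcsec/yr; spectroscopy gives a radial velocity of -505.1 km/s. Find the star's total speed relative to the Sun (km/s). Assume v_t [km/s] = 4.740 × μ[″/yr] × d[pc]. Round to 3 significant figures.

567 km/s

d = 1/p = 1/0.005420″ = 184.5 pc.
v_t = 4.740 μ d = 4.740 × 0.2935 × 184.5 = 256.67 km/s.
v = √(v_r² + v_t²) = √((-505.1)² + 256.67²) = √321005 = 566.57 km/s.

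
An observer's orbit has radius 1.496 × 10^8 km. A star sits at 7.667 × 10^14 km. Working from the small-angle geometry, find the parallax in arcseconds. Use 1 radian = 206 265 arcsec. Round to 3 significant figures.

θ ≈ B/d = (1.496 × 10^8) / (7.667 × 10^14) = 1.9512 × 10^-7 rad.
In arcseconds: 1.9512 × 10^-7 × 206265 = 0.040246″.

0.0402 arcsec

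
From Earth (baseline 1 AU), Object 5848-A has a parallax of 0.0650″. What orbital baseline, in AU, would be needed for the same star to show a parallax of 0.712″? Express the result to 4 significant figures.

10.95 AU

Parallax scales linearly with baseline: p ∝ B, so B = p_target / p_Earth × 1 AU.
B = 0.712 / 0.0650 = 10.954 AU.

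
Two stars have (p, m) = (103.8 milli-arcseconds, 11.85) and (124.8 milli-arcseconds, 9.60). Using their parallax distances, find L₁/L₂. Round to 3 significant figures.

L₁/L₂ = 0.182

d₁ = 1/p₁ = 1/0.1038″ = 9.6339 pc; d₂ = 1/p₂ = 1/0.1248″ = 8.0128 pc.
M₁ = m₁ − 5 log₁₀ d₁ + 5 = 11.85 − 4.9190 + 5 = 11.9310.
M₂ = 9.60 − 4.5189 + 5 = 10.0811.
L₁/L₂ = 10^(0.4(M₂ − M₁)) = 10^(0.4 × (-1.8499)) = 10^(-0.73996) = 0.18199.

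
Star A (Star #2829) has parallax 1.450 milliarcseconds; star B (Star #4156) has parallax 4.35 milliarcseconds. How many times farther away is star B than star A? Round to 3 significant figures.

Since d = 1/p, d_B/d_A = p_A/p_B.
= 1.450 / 4.35 = 0.33333.

0.333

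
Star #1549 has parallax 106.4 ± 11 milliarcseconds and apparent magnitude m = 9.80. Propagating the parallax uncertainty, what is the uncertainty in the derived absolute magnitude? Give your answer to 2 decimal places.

σ_M = 0.22 mag

M = m − 5 log₁₀ d + 5 = m + 5 log₁₀ p + 5, so ∂M/∂p = 5/(p ln 10).
σ_M = (5/ln 10) · (σ_p/p) = 2.1715 × 11/106.4 = 2.1715 × 0.10338 = 0.22449.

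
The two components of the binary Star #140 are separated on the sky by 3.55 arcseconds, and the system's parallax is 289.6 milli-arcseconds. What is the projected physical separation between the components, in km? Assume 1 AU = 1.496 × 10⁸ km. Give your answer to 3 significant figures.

d = 1/p = 1/0.2896″ = 3.453 pc.
At distance d (pc), an angle of θ arcsec spans θ·d AU: s = 3.55 × 3.453 = 12.258 AU.
= 12.258 × 1.496 × 10⁸ km = 1.8338 × 10^9 km.

1.83 × 10^9 km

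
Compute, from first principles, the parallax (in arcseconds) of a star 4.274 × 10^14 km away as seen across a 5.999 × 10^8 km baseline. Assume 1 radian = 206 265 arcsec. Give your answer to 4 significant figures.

θ ≈ B/d = (5.999 × 10^8) / (4.274 × 10^14) = 1.4036 × 10^-6 rad.
In arcseconds: 1.4036 × 10^-6 × 206265 = 0.28951″.

0.2895 arcsec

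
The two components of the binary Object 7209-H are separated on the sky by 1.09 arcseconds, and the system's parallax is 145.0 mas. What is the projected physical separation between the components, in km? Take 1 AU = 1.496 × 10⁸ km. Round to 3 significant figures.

1.12 × 10^9 km

d = 1/p = 1/0.1450″ = 6.8966 pc.
At distance d (pc), an angle of θ arcsec spans θ·d AU: s = 1.09 × 6.8966 = 7.5173 AU.
= 7.5173 × 1.496 × 10⁸ km = 1.1246 × 10^9 km.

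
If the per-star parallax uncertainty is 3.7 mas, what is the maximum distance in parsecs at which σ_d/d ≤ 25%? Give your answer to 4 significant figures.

67.57 pc

σ_d/d = σ_p/p, so the condition is σ_p/p ≤ 0.25, i.e. p ≥ σ_p/0.25.
p_min = 3.7/0.25 = 14.8 mas = 0.0148 arcsec.
d_max = 1/p_min = 1/0.0148 = 67.568 pc.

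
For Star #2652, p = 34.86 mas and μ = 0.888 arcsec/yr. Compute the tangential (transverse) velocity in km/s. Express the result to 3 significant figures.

d = 1/p = 1/0.03486″ = 28.686 pc.
v_t = 4.74 × μ × d = 4.74 × 0.888 × 28.686 = 120.74 km/s.

121 km/s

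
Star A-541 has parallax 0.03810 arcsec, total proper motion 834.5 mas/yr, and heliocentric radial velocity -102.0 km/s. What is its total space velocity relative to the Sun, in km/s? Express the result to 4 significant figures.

145.5 km/s

d = 1/p = 1/0.03810″ = 26.247 pc.
μ = 834.5 mas/yr = 0.8345 ″/yr.
v_t = 4.740 μ d = 4.740 × 0.8345 × 26.247 = 103.82 km/s.
v = √(v_r² + v_t²) = √((-102.0)² + 103.82²) = √21182.6 = 145.54 km/s.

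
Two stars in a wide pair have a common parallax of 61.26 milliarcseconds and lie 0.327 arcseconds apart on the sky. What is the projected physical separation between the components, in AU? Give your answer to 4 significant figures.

5.338 AU

d = 1/p = 1/0.06126″ = 16.324 pc.
At distance d (pc), an angle of θ arcsec spans θ·d AU: s = 0.327 × 16.324 = 5.3379 AU.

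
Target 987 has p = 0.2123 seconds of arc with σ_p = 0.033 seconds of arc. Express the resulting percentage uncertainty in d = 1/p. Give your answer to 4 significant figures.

For d = 1/p, |σ_d/d| = |σ_p/p|.
σ_p/p = 0.033 / 0.2123 = 0.15544 = 15.544%.

15.54%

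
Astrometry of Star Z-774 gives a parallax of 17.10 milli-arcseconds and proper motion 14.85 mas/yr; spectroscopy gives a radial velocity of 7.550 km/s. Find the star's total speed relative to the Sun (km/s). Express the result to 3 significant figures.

d = 1/p = 1/0.01710″ = 58.48 pc.
μ = 14.85 mas/yr = 0.01485 ″/yr.
v_t = 4.740 μ d = 4.740 × 0.01485 × 58.48 = 4.1163 km/s.
v = √(v_r² + v_t²) = √(7.550² + 4.1163²) = √73.9464 = 8.5992 km/s.

8.60 km/s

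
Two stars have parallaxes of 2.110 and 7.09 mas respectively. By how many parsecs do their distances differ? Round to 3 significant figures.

d_A = 1/0.002110″ = 473.93 pc; d_B = 1/0.007090″ = 141.04 pc.
|d_B − d_A| = |141.04 − 473.93| = 332.89 pc.

333 pc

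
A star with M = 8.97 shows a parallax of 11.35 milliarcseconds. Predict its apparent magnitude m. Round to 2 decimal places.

m = 13.70

d = 1/p = 1/0.01135″ = 88.106 pc.
m − M = 5 log₁₀ d − 5 = 5 log₁₀(88.106) − 5 = 9.7250 − 5 = 4.7250.
m = M + (m − M) = 8.97 + 4.7250 = 13.70.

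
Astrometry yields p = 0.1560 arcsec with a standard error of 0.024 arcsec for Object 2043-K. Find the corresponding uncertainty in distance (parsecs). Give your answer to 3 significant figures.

0.986 pc

d = 1/p, so σ_d = σ_p / p².
σ_d = 0.0240 / (0.1560)² = 0.0240 / 0.024336 = 0.98619 pc.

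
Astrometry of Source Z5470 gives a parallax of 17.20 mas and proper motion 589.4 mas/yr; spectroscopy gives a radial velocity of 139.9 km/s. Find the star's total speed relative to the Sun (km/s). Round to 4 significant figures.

d = 1/p = 1/0.01720″ = 58.14 pc.
μ = 589.4 mas/yr = 0.5894 ″/yr.
v_t = 4.740 μ d = 4.740 × 0.5894 × 58.14 = 162.43 km/s.
v = √(v_r² + v_t²) = √(139.9² + 162.43²) = √45955.5 = 214.37 km/s.

214.4 km/s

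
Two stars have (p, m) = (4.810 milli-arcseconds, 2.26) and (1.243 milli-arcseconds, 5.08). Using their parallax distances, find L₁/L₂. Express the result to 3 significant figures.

d₁ = 1/p₁ = 1/0.004810″ = 207.9 pc; d₂ = 1/p₂ = 1/0.001243″ = 804.51 pc.
M₁ = m₁ − 5 log₁₀ d₁ + 5 = 2.26 − 11.5893 + 5 = -4.3293.
M₂ = 5.08 − 14.5277 + 5 = -4.4477.
L₁/L₂ = 10^(0.4(M₂ − M₁)) = 10^(0.4 × (-0.1184)) = 10^(-0.04736) = 0.89669.

L₁/L₂ = 0.897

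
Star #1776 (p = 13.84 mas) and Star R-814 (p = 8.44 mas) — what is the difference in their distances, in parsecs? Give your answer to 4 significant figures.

d_A = 1/0.01384″ = 72.254 pc; d_B = 1/0.008440″ = 118.48 pc.
|d_B − d_A| = |118.48 − 72.254| = 46.226 pc.

46.23 pc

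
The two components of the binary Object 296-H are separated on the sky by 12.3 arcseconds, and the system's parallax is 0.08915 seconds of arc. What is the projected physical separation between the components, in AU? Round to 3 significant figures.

d = 1/p = 1/0.08915″ = 11.217 pc.
At distance d (pc), an angle of θ arcsec spans θ·d AU: s = 12.3 × 11.217 = 137.97 AU.

138 AU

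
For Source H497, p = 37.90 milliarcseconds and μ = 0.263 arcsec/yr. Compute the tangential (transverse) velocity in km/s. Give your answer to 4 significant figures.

d = 1/p = 1/0.03790″ = 26.385 pc.
v_t = 4.74 × μ × d = 4.74 × 0.263 × 26.385 = 32.892 km/s.

32.89 km/s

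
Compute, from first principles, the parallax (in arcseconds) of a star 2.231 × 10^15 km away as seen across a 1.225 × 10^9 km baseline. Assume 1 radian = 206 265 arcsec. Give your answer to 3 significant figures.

θ ≈ B/d = (1.225 × 10^9) / (2.231 × 10^15) = 5.4908 × 10^-7 rad.
In arcseconds: 5.4908 × 10^-7 × 206265 = 0.11326″.

0.113 arcsec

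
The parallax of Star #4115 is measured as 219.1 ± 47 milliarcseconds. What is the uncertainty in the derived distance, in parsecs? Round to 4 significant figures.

d = 1/p, so σ_d = σ_p / p².
σ_d = 0.0470 / (0.2191)² = 0.0470 / 0.048005 = 0.97906 pc.

0.9791 pc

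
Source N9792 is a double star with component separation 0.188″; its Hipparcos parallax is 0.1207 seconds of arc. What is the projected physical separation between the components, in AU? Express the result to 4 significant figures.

1.558 AU

d = 1/p = 1/0.1207″ = 8.285 pc.
At distance d (pc), an angle of θ arcsec spans θ·d AU: s = 0.188 × 8.285 = 1.5576 AU.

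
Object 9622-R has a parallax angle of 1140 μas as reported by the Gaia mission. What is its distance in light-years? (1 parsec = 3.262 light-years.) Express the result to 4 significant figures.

p = 1140 μas = 0.001140 arcsec.
d = 1/p = 1/0.001140 = 877.19 pc.
In light-years: 877.19 × 3.262 = 2861.4 ly.

2861 light years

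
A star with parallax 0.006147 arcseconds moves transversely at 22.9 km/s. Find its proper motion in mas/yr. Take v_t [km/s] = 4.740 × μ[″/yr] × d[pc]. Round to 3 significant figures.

d = 1/p = 1/0.006147″ = 162.68 pc.
μ = v_t / (4.74 d) = 22.9 / (4.74 × 162.68) = 22.9 / 771.1 = 0.029698 ″/yr = 29.698 mas/yr.

29.7 mas/yr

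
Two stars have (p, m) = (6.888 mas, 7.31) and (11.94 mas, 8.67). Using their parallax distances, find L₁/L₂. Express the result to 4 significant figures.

d₁ = 1/p₁ = 1/0.006888″ = 145.18 pc; d₂ = 1/p₂ = 1/0.01194″ = 83.752 pc.
M₁ = m₁ − 5 log₁₀ d₁ + 5 = 7.31 − 10.8095 + 5 = 1.5005.
M₂ = 8.67 − 9.6150 + 5 = 4.0550.
L₁/L₂ = 10^(0.4(M₂ − M₁)) = 10^(0.4 × 2.5545) = 10^1.02180 = 10.515.

L₁/L₂ = 10.52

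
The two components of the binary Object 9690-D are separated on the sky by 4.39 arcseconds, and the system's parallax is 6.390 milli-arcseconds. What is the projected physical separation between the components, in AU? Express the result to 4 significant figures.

d = 1/p = 1/0.006390″ = 156.49 pc.
At distance d (pc), an angle of θ arcsec spans θ·d AU: s = 4.39 × 156.49 = 686.99 AU.

687.0 AU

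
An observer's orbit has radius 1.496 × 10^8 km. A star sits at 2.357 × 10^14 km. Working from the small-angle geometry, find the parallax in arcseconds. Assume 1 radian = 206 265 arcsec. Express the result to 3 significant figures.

θ ≈ B/d = (1.496 × 10^8) / (2.357 × 10^14) = 6.3471 × 10^-7 rad.
In arcseconds: 6.3471 × 10^-7 × 206265 = 0.13092″.

0.131 arcsec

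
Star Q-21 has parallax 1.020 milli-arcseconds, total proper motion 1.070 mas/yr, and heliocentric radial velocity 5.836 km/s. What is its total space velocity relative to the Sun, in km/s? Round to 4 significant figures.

d = 1/p = 1/0.001020″ = 980.39 pc.
μ = 1.070 mas/yr = 0.001070 ″/yr.
v_t = 4.740 μ d = 4.740 × 0.001070 × 980.39 = 4.9723 km/s.
v = √(v_r² + v_t²) = √(5.836² + 4.9723²) = √58.7827 = 7.667 km/s.

7.667 km/s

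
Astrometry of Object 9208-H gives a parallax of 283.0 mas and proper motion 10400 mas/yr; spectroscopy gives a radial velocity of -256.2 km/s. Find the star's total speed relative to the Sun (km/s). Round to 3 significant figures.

d = 1/p = 1/0.2830″ = 3.5336 pc.
μ = 10400 mas/yr = 10.40 ″/yr.
v_t = 4.740 μ d = 4.740 × 10.40 × 3.5336 = 174.19 km/s.
v = √(v_r² + v_t²) = √((-256.2)² + 174.19²) = √95980.6 = 309.81 km/s.

310 km/s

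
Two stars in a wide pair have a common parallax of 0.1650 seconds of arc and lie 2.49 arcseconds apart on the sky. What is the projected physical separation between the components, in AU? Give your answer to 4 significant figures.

15.09 AU

d = 1/p = 1/0.1650″ = 6.0606 pc.
At distance d (pc), an angle of θ arcsec spans θ·d AU: s = 2.49 × 6.0606 = 15.091 AU.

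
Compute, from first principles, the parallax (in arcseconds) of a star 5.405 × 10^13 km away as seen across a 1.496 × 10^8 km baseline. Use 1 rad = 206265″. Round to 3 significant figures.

0.571 arcsec

θ ≈ B/d = (1.496 × 10^8) / (5.405 × 10^13) = 2.7678 × 10^-6 rad.
In arcseconds: 2.7678 × 10^-6 × 206265 = 0.5709″.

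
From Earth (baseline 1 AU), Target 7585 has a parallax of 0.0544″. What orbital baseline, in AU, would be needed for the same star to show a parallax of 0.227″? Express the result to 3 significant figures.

Parallax scales linearly with baseline: p ∝ B, so B = p_target / p_Earth × 1 AU.
B = 0.227 / 0.0544 = 4.1728 AU.

4.17 AU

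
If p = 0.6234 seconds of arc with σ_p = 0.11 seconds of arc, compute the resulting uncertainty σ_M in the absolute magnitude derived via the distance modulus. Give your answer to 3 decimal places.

σ_M = 0.383 mag

M = m − 5 log₁₀ d + 5 = m + 5 log₁₀ p + 5, so ∂M/∂p = 5/(p ln 10).
σ_M = (5/ln 10) · (σ_p/p) = 2.1715 × 0.11/0.6234 = 2.1715 × 0.17645 = 0.38316.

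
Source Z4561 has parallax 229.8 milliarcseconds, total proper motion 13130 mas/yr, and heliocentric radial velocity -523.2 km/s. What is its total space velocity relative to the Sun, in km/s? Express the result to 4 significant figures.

d = 1/p = 1/0.2298″ = 4.3516 pc.
μ = 13130 mas/yr = 13.13 ″/yr.
v_t = 4.740 μ d = 4.740 × 13.13 × 4.3516 = 270.83 km/s.
v = √(v_r² + v_t²) = √((-523.2)² + 270.83²) = √347087 = 589.14 km/s.

589.1 km/s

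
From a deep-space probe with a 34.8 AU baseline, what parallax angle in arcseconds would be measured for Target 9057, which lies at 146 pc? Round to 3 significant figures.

p (arcsec) = B (AU) / d (pc).
p = 34.8 / 146 = 0.23836 arcsec.

0.238 arcsec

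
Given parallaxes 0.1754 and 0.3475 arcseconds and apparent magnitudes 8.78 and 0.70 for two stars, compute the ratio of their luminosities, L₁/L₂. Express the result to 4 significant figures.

L₁/L₂ = 0.002301

d₁ = 1/p₁ = 1/0.1754″ = 5.7013 pc; d₂ = 1/p₂ = 1/0.3475″ = 2.8777 pc.
M₁ = m₁ − 5 log₁₀ d₁ + 5 = 8.78 − 3.7799 + 5 = 10.0001.
M₂ = 0.70 − 2.2952 + 5 = 3.4048.
L₁/L₂ = 10^(0.4(M₂ − M₁)) = 10^(0.4 × (-6.5953)) = 10^(-2.63812) = 0.0023008.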